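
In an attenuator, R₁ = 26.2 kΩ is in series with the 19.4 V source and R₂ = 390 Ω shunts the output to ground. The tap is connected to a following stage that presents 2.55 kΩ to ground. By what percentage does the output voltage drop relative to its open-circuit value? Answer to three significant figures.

Unloaded V = 19.4 × 390/26590 = 0.28454 V.
Loaded: R₂‖R_L = 338.3 Ω, giving V = 19.4 × 338.3/26540 = 0.24728 V.
Drop = (0.28454 − 0.24728) / 0.28454 = 13.1 %.

13.1 %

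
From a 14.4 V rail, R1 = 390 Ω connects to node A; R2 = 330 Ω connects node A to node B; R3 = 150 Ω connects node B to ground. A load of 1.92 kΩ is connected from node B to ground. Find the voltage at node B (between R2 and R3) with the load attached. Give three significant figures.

V ≈ 2.33 V

At node B, R3 is in parallel with the load: R3‖R_L = 139.1 Ω.
Below node A the resistance is R2 + (R3‖R_L) = 469.1 Ω, so V_A = 14.4 × 469.1/859.1 = 7.863 V.
Then V_B = V_A × (R3‖R_L)/(R2 + R3‖R_L) = 7.863 × 139.1/469.1 = 2.33 V.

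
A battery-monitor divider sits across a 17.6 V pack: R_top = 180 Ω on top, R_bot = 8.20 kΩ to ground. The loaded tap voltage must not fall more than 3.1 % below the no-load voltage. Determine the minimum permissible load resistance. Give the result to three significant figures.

R_L(min) ≈ 5.51 kΩ

Output resistance R_th = R_top‖R_bot = (180 × 8200)/8380 = 176.1 Ω.
The fractional drop is R_th/(R_th + R_L); requiring this ≤ 0.0310 gives R_L ≥ R_th(1/0.0310 − 1) = 176.1 × 31.26 = 5.51 kΩ.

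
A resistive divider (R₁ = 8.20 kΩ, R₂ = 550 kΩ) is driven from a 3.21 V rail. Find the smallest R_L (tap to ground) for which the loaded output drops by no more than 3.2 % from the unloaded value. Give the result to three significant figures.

R_L(min) ≈ 244 kΩ

Output resistance R_th = R₁‖R₂ = (8.20 × 550)/558.2 = 8.080 kΩ.
The fractional drop is R_th/(R_th + R_L); requiring this ≤ 0.0320 gives R_L ≥ R_th(1/0.0320 − 1) = 8.080 × 30.25 = 244 kΩ.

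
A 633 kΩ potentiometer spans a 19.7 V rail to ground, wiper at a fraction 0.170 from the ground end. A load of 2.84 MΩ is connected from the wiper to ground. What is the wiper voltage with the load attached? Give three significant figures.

V ≈ 3.25 V

The wiper splits the pot into (1−α)R = 525.4 kΩ above and αR = 107.6 kΩ below.
Lower section ‖ load = 103.7 kΩ.
V_wiper = 19.7 × 103.7/(525.4 + 103.7) = 3.25 V.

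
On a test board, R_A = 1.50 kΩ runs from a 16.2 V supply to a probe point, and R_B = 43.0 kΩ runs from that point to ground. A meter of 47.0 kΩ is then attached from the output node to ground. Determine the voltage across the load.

V_out ≈ 15.2 V

The load sits in parallel with R_B: R_B‖R_L = (43.0 × 47.0) / (43.0 + 47.0) = 22.46 kΩ.
V_out = 16.2 × 22.46 / (1.50 + 22.46) = 16.2 × 22.46/23.96 = 15.2 V.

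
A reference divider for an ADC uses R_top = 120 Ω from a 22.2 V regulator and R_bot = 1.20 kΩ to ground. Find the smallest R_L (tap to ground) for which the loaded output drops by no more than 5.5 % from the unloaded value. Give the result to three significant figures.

Output resistance R_th = R_top‖R_bot = (120 × 1200)/1320 = 109.1 Ω.
The fractional drop is R_th/(R_th + R_L); requiring this ≤ 0.0550 gives R_L ≥ R_th(1/0.0550 − 1) = 109.1 × 17.18 = 1.87 kΩ.

R_L(min) ≈ 1.87 kΩ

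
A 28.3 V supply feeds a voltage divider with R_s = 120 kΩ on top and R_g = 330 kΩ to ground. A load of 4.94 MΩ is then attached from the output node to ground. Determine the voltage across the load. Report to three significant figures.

The load sits in parallel with R_g: R_g‖R_L = (330 × 4940) / (330 + 4940) = 309.3 kΩ.
V_out = 28.3 × 309.3 / (120 + 309.3) = 28.3 × 309.3/429.3 = 20.4 V.

V_out ≈ 20.4 V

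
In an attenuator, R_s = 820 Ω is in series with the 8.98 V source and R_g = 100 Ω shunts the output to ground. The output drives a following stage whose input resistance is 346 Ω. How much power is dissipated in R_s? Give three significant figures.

Total resistance from the source is R_s + (R_g‖R_L) = 897.6 Ω, so I = 8.98/897.6 Ω = 10.00 mA.
P = I²·R_s = (10.00 mA)² × 820 Ω = 82.1 mW.

P ≈ 82.1 mW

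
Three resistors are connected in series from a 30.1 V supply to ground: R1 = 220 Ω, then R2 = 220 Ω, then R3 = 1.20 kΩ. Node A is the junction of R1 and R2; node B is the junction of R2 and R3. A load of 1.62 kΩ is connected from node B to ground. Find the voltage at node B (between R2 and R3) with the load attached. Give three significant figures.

At node B, R3 is in parallel with the load: R3‖R_L = 689.4 Ω.
Below node A the resistance is R2 + (R3‖R_L) = 909.4 Ω, so V_A = 30.1 × 909.4/1129 = 24.24 V.
Then V_B = V_A × (R3‖R_L)/(R2 + R3‖R_L) = 24.24 × 689.4/909.4 = 18.4 V.

V ≈ 18.4 V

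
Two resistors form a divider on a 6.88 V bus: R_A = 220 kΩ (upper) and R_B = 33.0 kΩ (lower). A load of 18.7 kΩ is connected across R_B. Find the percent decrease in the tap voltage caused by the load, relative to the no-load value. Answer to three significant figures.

Unloaded V = 6.88 × 33.0/253.0 = 0.8974 V.
Loaded: R_B‖R_L = 11.94 kΩ, giving V = 6.88 × 11.94/231.9 = 0.3541 V.
Drop = (0.8974 − 0.3541) / 0.8974 = 60.5 %.

60.5 %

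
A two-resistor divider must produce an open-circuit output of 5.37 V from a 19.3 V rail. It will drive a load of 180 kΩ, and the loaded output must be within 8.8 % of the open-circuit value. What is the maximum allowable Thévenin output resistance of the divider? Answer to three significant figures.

R_th ≤ 17.4 kΩ

Loading drop = R_th/(R_th + R_L) ≤ 0.0880, so R_th ≤ R_L · ε/(1−ε) = 180 kΩ × 0.0880/0.9120 = 17.4 kΩ.
(Any R1, R2 with R2/(R1+R2) = 0.278 and R1‖R2 ≤ 17.4 kΩ will meet the spec.)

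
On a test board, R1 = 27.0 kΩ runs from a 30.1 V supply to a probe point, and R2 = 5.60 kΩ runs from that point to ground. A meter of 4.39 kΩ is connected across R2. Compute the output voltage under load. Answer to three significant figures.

The load sits in parallel with R2: R2‖R_L = (5.60 × 4.39) / (5.60 + 4.39) = 2.461 kΩ.
V_out = 30.1 × 2.461 / (27.0 + 2.461) = 30.1 × 2.461/29.46 = 2.51 V.

V_out ≈ 2.51 V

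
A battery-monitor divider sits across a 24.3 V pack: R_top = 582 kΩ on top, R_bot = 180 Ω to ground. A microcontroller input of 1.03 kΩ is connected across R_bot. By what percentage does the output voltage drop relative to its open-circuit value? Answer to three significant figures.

14.9 %

The divider's output (Thévenin) resistance is R_top‖R_bot = 179.9 Ω.
Fractional drop under load = R_th/(R_th + R_L) = 179.9 / (179.9 + 1030) = 0.1487.
So the output falls by 14.9 %.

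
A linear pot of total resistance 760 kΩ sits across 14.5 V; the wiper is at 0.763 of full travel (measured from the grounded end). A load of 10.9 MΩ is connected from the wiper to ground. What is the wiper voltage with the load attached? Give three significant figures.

The wiper splits the pot into (1−α)R = 180.1 kΩ above and αR = 579.9 kΩ below.
Lower section ‖ load = 550.6 kΩ.
V_wiper = 14.5 × 550.6/(180.1 + 550.6) = 10.9 V.

V ≈ 10.9 V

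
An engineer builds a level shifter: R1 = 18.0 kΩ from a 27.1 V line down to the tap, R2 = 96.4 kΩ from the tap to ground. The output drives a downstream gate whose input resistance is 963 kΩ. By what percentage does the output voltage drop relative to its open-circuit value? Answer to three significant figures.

The divider's output (Thévenin) resistance is R1‖R2 = 15.17 kΩ.
Fractional drop under load = R_th/(R_th + R_L) = 15.17 / (15.17 + 963) = 0.01551.
So the output falls by 1.55 %.

1.55 %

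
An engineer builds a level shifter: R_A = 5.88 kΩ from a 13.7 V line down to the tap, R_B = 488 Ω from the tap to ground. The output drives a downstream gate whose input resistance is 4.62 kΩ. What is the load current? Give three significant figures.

I_L ≈ 0.207 mA

R_B‖R_L = 441.4 Ω; V_out = 13.7 × 441.4/6321 = 0.9566 V.
I_L = V_out / R_L = 0.9566 / 4.62 kΩ = 0.207 mA.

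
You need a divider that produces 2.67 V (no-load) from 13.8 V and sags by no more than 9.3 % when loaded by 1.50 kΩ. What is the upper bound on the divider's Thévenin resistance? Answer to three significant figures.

R_th ≤ 154 Ω

Loading drop = R_th/(R_th + R_L) ≤ 0.0930, so R_th ≤ R_L · ε/(1−ε) = 1.50 kΩ × 0.0930/0.9070 = 154 Ω.
(Any R1, R2 with R2/(R1+R2) = 0.193 and R1‖R2 ≤ 154 Ω will meet the spec.)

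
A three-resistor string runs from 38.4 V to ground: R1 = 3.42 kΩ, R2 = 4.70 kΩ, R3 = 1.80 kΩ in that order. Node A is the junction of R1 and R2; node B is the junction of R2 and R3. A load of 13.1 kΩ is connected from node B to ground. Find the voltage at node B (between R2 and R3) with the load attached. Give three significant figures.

At node B, R3 is in parallel with the load: R3‖R_L = 1.583 kΩ.
Below node A the resistance is R2 + (R3‖R_L) = 6.283 kΩ, so V_A = 38.4 × 6.283/9.703 = 24.86 V.
Then V_B = V_A × (R3‖R_L)/(R2 + R3‖R_L) = 24.86 × 1.583/6.283 = 6.26 V.

V ≈ 6.26 V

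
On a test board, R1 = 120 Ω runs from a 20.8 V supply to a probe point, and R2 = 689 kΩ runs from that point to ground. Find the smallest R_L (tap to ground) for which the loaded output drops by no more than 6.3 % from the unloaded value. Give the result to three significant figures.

R_L(min) ≈ 1.78 kΩ

Output resistance R_th = R1‖R2 = (120 × 689000)/689100 = 120.0 Ω.
The fractional drop is R_th/(R_th + R_L); requiring this ≤ 0.0630 gives R_L ≥ R_th(1/0.0630 − 1) = 120.0 × 14.87 = 1.78 kΩ.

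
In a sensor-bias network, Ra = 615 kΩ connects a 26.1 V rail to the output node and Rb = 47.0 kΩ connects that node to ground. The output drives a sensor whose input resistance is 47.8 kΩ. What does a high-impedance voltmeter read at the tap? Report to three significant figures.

V_out ≈ 0.968 V

The load sits in parallel with Rb: Rb‖R_L = (47.0 × 47.8) / (47.0 + 47.8) = 23.70 kΩ.
V_out = 26.1 × 23.70 / (615 + 23.70) = 26.1 × 23.70/638.7 = 0.968 V.
(Unloaded it would have been 1.85 V.)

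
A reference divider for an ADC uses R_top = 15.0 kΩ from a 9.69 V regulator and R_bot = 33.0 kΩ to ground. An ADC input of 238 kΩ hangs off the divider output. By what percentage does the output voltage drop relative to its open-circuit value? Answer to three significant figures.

The divider's output (Thévenin) resistance is R_top‖R_bot = 10.31 kΩ.
Fractional drop under load = R_th/(R_th + R_L) = 10.31 / (10.31 + 238) = 0.04153.
So the output falls by 4.15 %.

4.15 %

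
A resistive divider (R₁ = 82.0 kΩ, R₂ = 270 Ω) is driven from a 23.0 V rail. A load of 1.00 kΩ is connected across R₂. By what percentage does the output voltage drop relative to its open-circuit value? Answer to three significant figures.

The divider's output (Thévenin) resistance is R₁‖R₂ = 269.1 Ω.
Fractional drop under load = R_th/(R_th + R_L) = 269.1 / (269.1 + 1000) = 0.2120.
So the output falls by 21.2 %.

21.2 %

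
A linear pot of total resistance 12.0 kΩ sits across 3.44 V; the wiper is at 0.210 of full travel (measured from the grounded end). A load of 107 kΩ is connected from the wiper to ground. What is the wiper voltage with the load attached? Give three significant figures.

The wiper splits the pot into (1−α)R = 9.480 kΩ above and αR = 2.520 kΩ below.
Lower section ‖ load = 2.462 kΩ.
V_wiper = 3.44 × 2.462/(9.480 + 2.462) = 0.709 V.

V ≈ 0.709 V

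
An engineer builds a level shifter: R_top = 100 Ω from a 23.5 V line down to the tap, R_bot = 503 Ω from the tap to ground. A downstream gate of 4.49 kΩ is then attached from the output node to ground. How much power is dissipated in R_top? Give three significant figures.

P ≈ 181 mW

Total resistance from the source is R_top + (R_bot‖R_L) = 552.3 Ω, so I = 23.5/552.3 Ω = 42.55 mA.
P = I²·R_top = (42.55 mA)² × 100 Ω = 181 mW.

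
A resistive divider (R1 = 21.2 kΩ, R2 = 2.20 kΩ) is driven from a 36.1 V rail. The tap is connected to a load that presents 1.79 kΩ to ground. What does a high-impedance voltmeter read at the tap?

V_out ≈ 1.61 V

The load sits in parallel with R2: R2‖R_L = (2.20 × 1.79) / (2.20 + 1.79) = 0.9870 kΩ.
V_out = 36.1 × 0.9870 / (21.2 + 0.9870) = 36.1 × 0.9870/22.19 = 1.61 V.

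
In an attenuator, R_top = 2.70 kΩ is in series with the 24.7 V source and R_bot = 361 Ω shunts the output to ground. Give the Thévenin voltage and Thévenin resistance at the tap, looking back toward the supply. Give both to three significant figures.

V_th is the open-circuit tap voltage: 24.7 × 361/(2700 + 361) = 2.91 V.
With the supply zeroed, R_top and R_bot appear in parallel from the tap: R_th = R_top‖R_bot = (2700 × 361)/3061 = 318 Ω.

V_th = 2.91 V, R_th = 318 Ω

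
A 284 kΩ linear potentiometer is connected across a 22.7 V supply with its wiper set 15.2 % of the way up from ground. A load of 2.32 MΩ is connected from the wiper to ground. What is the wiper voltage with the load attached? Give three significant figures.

V ≈ 3.40 V

The wiper splits the pot into (1−α)R = 240.8 kΩ above and αR = 43.17 kΩ below.
Lower section ‖ load = 42.38 kΩ.
V_wiper = 22.7 × 42.38/(240.8 + 42.38) = 3.40 V.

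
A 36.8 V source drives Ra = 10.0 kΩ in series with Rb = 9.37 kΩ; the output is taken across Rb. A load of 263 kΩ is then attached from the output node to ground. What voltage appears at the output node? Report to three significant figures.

V_out ≈ 17.5 V

The load sits in parallel with Rb: Rb‖R_L = (9.37 × 263) / (9.37 + 263) = 9.048 kΩ.
V_out = 36.8 × 9.048 / (10.0 + 9.048) = 36.8 × 9.048/19.05 = 17.5 V.
(Unloaded it would have been 17.8 V.)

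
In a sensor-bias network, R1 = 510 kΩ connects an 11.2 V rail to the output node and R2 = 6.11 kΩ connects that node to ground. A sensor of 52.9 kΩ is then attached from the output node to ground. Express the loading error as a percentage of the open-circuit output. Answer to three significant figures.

Unloaded V = 11.2 × 6.11/516.1 = 0.13259 V.
Loaded: R2‖R_L = 5.477 kΩ, giving V = 11.2 × 5.477/515.5 = 0.11901 V.
Drop = (0.13259 − 0.11901) / 0.13259 = 10.2 %.

10.2 %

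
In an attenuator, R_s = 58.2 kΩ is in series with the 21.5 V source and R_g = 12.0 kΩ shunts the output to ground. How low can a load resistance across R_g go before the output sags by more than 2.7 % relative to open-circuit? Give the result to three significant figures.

Output resistance R_th = R_s‖R_g = (58.2 × 12.0)/70.20 = 9.949 kΩ.
The fractional drop is R_th/(R_th + R_L); requiring this ≤ 0.0270 gives R_L ≥ R_th(1/0.0270 − 1) = 9.949 × 36.04 = 359 kΩ.

R_L(min) ≈ 359 kΩ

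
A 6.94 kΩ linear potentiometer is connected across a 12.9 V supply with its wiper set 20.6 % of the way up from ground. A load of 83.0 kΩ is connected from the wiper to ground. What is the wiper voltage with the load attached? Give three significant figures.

V ≈ 2.62 V

The wiper splits the pot into (1−α)R = 5.510 kΩ above and αR = 1.430 kΩ below.
Lower section ‖ load = 1.405 kΩ.
V_wiper = 12.9 × 1.405/(5.510 + 1.405) = 2.62 V.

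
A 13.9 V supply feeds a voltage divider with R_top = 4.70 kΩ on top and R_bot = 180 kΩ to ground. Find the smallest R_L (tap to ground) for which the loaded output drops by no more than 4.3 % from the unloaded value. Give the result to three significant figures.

Output resistance R_th = R_top‖R_bot = (4.70 × 180)/184.7 = 4.580 kΩ.
The fractional drop is R_th/(R_th + R_L); requiring this ≤ 0.0430 gives R_L ≥ R_th(1/0.0430 − 1) = 4.580 × 22.26 = 102 kΩ.

R_L(min) ≈ 102 kΩ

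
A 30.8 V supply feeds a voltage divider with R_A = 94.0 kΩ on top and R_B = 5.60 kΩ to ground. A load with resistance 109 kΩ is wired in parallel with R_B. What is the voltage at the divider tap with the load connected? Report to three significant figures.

V_out ≈ 1.65 V

The load sits in parallel with R_B: R_B‖R_L = (5.60 × 109) / (5.60 + 109) = 5.326 kΩ.
V_out = 30.8 × 5.326 / (94.0 + 5.326) = 30.8 × 5.326/99.33 = 1.65 V.
(Unloaded it would have been 1.73 V.)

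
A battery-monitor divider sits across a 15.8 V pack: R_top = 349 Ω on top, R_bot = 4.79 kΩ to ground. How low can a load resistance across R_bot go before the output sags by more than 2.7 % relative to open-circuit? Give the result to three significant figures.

R_L(min) ≈ 11.7 kΩ

Output resistance R_th = R_top‖R_bot = (349 × 4790)/5139 = 325.3 Ω.
The fractional drop is R_th/(R_th + R_L); requiring this ≤ 0.0270 gives R_L ≥ R_th(1/0.0270 − 1) = 325.3 × 36.04 = 11.7 kΩ.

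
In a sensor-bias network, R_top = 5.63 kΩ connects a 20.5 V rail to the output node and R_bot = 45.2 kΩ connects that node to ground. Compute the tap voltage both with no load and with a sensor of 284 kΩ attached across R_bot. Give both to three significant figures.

Open-circuit: V = 20.5 × 45.2/(5.63 + 45.2) = 18.2 V.
With the load, R_bot becomes R_bot‖R_L = 38.99 kΩ, so V = 20.5 × 38.99/44.62 = 17.9 V.

Unloaded: 18.2 V; loaded: 17.9 V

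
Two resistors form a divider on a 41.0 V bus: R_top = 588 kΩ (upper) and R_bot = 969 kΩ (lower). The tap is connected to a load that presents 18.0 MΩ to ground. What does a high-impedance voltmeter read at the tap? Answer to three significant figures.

V_out ≈ 25.0 V

The load sits in parallel with R_bot: R_bot‖R_L = (969 × 18000) / (969 + 18000) = 919.5 kΩ.
V_out = 41.0 × 919.5 / (588 + 919.5) = 41.0 × 919.5/1508 = 25.0 V.
(Unloaded it would have been 25.5 V.)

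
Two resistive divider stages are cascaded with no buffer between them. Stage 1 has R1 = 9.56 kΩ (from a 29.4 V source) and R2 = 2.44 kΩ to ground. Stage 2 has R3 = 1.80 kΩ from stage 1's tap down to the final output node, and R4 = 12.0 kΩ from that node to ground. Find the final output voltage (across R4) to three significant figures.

V_out ≈ 4.56 V

Stage 2 presents R3+R4 = 13.80 kΩ as a load on stage 1's tap.
Stage 1's lower leg becomes R2‖(R3+R4) = 2.073 kΩ, so V_mid = 29.4 × 2.073/11.63 = 5.240 V.
Stage 2 is itself unloaded: V_out = V_mid × R4/(R3+R4) = 5.240 × 12.0/13.80 = 4.56 V.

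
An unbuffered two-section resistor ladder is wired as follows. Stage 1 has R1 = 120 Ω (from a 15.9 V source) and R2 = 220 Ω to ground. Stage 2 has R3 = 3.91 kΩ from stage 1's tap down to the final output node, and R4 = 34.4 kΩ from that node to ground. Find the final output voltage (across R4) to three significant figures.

V_out ≈ 9.22 V

Stage 2 presents R3+R4 = 38310 Ω as a load on stage 1's tap.
Stage 1's lower leg becomes R2‖(R3+R4) = 218.7 Ω, so V_mid = 15.9 × 218.7/338.7 = 10.27 V.
Stage 2 is itself unloaded: V_out = V_mid × R4/(R3+R4) = 10.27 × 34400/38310 = 9.22 V.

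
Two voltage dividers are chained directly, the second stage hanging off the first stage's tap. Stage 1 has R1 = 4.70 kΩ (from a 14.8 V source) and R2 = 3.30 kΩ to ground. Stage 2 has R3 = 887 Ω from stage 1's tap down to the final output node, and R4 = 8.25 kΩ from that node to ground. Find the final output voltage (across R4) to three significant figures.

Stage 2 presents R3+R4 = 9137 Ω as a load on stage 1's tap.
Stage 1's lower leg becomes R2‖(R3+R4) = 2424 Ω, so V_mid = 14.8 × 2424/7124 = 5.036 V.
Stage 2 is itself unloaded: V_out = V_mid × R4/(R3+R4) = 5.036 × 8250/9137 = 4.55 V.

V_out ≈ 4.55 V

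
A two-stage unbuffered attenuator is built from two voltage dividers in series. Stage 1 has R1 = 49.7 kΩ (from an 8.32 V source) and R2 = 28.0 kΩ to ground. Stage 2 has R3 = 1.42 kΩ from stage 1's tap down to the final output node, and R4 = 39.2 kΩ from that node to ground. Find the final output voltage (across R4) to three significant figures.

V_out ≈ 2.01 V

Stage 2 presents R3+R4 = 40.62 kΩ as a load on stage 1's tap.
Stage 1's lower leg becomes R2‖(R3+R4) = 16.57 kΩ, so V_mid = 8.32 × 16.57/66.27 = 2.081 V.
Stage 2 is itself unloaded: V_out = V_mid × R4/(R3+R4) = 2.081 × 39.2/40.62 = 2.01 V.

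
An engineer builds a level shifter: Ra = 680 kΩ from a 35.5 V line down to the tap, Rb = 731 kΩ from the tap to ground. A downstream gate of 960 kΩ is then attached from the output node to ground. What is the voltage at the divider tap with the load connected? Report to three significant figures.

The load sits in parallel with Rb: Rb‖R_L = (731 × 960) / (731 + 960) = 415.0 kΩ.
V_out = 35.5 × 415.0 / (680 + 415.0) = 35.5 × 415.0/1095 = 13.5 V.
(Unloaded it would have been 18.4 V.)

V_out ≈ 13.5 V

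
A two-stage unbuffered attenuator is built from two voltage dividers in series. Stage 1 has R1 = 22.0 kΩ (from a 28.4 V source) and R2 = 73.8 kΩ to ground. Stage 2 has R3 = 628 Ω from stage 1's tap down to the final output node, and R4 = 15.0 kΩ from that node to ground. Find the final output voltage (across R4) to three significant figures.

Stage 2 presents R3+R4 = 15630 Ω as a load on stage 1's tap.
Stage 1's lower leg becomes R2‖(R3+R4) = 12900 Ω, so V_mid = 28.4 × 12900/34900 = 10.50 V.
Stage 2 is itself unloaded: V_out = V_mid × R4/(R3+R4) = 10.50 × 15000/15630 = 10.1 V.

V_out ≈ 10.1 V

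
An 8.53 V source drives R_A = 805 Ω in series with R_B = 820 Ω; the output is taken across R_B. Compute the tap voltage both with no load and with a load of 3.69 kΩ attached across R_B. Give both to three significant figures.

Unloaded: 4.30 V; loaded: 3.88 V

Open-circuit: V = 8.53 × 820/(805 + 820) = 4.30 V.
With the load, R_B becomes R_B‖R_L = 670.9 Ω, so V = 8.53 × 670.9/1476 = 3.88 V.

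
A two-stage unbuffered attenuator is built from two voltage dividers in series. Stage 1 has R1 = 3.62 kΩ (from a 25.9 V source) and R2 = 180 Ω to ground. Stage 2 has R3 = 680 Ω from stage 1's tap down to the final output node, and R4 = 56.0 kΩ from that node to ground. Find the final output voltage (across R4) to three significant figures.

V_out ≈ 1.21 V

Stage 2 presents R3+R4 = 56680 Ω as a load on stage 1's tap.
Stage 1's lower leg becomes R2‖(R3+R4) = 179.4 Ω, so V_mid = 25.9 × 179.4/3799 = 1.223 V.
Stage 2 is itself unloaded: V_out = V_mid × R4/(R3+R4) = 1.223 × 56000/56680 = 1.21 V.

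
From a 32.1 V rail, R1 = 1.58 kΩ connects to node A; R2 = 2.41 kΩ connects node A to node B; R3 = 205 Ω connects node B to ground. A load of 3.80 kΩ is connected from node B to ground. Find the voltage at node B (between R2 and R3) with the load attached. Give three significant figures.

V ≈ 1.49 V

At node B, R3 is in parallel with the load: R3‖R_L = 194.5 Ω.
Below node A the resistance is R2 + (R3‖R_L) = 2605 Ω, so V_A = 32.1 × 2605/4185 = 19.98 V.
Then V_B = V_A × (R3‖R_L)/(R2 + R3‖R_L) = 19.98 × 194.5/2605 = 1.49 V.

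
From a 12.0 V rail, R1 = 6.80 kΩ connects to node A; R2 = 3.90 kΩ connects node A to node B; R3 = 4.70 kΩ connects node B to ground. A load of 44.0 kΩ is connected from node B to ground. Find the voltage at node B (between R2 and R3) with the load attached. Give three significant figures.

At node B, R3 is in parallel with the load: R3‖R_L = 4.246 kΩ.
Below node A the resistance is R2 + (R3‖R_L) = 8.146 kΩ, so V_A = 12.0 × 8.146/14.95 = 6.540 V.
Then V_B = V_A × (R3‖R_L)/(R2 + R3‖R_L) = 6.540 × 4.246/8.146 = 3.41 V.

V ≈ 3.41 V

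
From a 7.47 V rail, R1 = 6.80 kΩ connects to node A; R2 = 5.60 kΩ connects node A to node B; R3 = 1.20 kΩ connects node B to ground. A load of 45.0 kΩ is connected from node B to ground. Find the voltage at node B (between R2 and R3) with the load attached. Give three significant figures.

V ≈ 0.643 V

At node B, R3 is in parallel with the load: R3‖R_L = 1.169 kΩ.
Below node A the resistance is R2 + (R3‖R_L) = 6.769 kΩ, so V_A = 7.47 × 6.769/13.57 = 3.726 V.
Then V_B = V_A × (R3‖R_L)/(R2 + R3‖R_L) = 3.726 × 1.169/6.769 = 0.643 V.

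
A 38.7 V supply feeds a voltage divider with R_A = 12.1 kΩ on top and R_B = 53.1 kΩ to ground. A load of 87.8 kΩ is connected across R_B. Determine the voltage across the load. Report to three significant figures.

The load sits in parallel with R_B: R_B‖R_L = (53.1 × 87.8) / (53.1 + 87.8) = 33.09 kΩ.
V_out = 38.7 × 33.09 / (12.1 + 33.09) = 38.7 × 33.09/45.19 = 28.3 V.
(Unloaded it would have been 31.5 V.)

V_out ≈ 28.3 V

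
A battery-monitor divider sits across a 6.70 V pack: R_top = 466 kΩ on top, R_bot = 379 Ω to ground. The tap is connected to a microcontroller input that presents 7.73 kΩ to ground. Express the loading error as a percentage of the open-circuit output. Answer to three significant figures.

4.67 %

The divider's output (Thévenin) resistance is R_top‖R_bot = 378.7 Ω.
Fractional drop under load = R_th/(R_th + R_L) = 378.7 / (378.7 + 7730) = 0.04670.
So the output falls by 4.67 %.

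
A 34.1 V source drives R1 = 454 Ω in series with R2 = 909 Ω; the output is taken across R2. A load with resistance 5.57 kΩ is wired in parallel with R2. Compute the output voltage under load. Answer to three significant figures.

The load sits in parallel with R2: R2‖R_L = (909 × 5570) / (909 + 5570) = 781.5 Ω.
V_out = 34.1 × 781.5 / (454 + 781.5) = 34.1 × 781.5/1235 = 21.6 V.
(Unloaded it would have been 22.7 V.)

V_out ≈ 21.6 V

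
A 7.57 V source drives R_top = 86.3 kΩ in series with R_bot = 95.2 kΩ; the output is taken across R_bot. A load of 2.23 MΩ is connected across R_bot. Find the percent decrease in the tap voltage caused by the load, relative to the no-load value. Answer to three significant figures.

1.99 %

The divider's output (Thévenin) resistance is R_top‖R_bot = 45.27 kΩ.
Fractional drop under load = R_th/(R_th + R_L) = 45.27 / (45.27 + 2230) = 0.01989.
So the output falls by 1.99 %.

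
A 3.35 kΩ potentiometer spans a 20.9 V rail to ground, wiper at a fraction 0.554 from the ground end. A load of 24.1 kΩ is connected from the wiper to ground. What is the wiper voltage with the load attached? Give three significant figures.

V ≈ 11.2 V

The wiper splits the pot into (1−α)R = 1.494 kΩ above and αR = 1.856 kΩ below.
Lower section ‖ load = 1.723 kΩ.
V_wiper = 20.9 × 1.723/(1.494 + 1.723) = 11.2 V.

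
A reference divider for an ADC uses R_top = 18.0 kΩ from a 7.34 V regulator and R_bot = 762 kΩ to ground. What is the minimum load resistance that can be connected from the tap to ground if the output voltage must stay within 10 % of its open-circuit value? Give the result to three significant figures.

R_L(min) ≈ 158 kΩ

Output resistance R_th = R_top‖R_bot = (18.0 × 762)/780.0 = 17.58 kΩ.
The fractional drop is R_th/(R_th + R_L); requiring this ≤ 0.100 gives R_L ≥ R_th(1/0.100 − 1) = 17.58 × 9.000 = 158 kΩ.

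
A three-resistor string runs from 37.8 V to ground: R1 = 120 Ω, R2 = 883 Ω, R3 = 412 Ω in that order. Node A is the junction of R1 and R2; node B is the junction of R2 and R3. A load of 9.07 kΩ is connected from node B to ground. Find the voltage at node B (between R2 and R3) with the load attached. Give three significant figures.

At node B, R3 is in parallel with the load: R3‖R_L = 394.1 Ω.
Below node A the resistance is R2 + (R3‖R_L) = 1277 Ω, so V_A = 37.8 × 1277/1397 = 34.55 V.
Then V_B = V_A × (R3‖R_L)/(R2 + R3‖R_L) = 34.55 × 394.1/1277 = 10.7 V.

V ≈ 10.7 V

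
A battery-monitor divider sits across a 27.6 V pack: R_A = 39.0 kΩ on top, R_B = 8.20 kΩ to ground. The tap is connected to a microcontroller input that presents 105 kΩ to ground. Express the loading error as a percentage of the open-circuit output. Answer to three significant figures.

The divider's output (Thévenin) resistance is R_A‖R_B = 6.775 kΩ.
Fractional drop under load = R_th/(R_th + R_L) = 6.775 / (6.775 + 105) = 0.06062.
So the output falls by 6.06 %.

6.06 %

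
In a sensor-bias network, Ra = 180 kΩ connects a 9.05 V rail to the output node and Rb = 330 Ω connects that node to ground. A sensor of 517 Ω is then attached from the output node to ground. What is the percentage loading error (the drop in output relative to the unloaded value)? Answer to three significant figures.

38.9 %

Unloaded V = 9.05 × 330/180300 = 0.01656 V.
Loaded: Rb‖R_L = 201.4 Ω, giving V = 9.05 × 201.4/180200 = 0.01012 V.
Drop = (0.01656 − 0.01012) / 0.01656 = 38.9 %.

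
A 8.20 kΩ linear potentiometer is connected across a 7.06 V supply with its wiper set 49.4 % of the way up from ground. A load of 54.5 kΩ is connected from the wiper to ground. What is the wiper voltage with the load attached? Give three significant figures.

The wiper splits the pot into (1−α)R = 4.149 kΩ above and αR = 4.051 kΩ below.
Lower section ‖ load = 3.771 kΩ.
V_wiper = 7.06 × 3.771/(4.149 + 3.771) = 3.36 V.

V ≈ 3.36 V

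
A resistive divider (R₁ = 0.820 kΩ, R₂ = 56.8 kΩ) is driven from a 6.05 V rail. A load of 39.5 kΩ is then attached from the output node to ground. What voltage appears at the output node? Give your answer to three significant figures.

V_out ≈ 5.84 V

The load sits in parallel with R₂: R₂‖R_L = (56800 × 39500) / (56800 + 39500) = 23300 Ω.
V_out = 6.05 × 23300 / (820 + 23300) = 6.05 × 23300/24120 = 5.84 V.
(Unloaded it would have been 5.96 V.)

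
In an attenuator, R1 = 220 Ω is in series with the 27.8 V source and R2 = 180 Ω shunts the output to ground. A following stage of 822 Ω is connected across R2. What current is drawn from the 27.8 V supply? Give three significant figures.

R2‖R_L = 147.7 Ω, so the source sees R1 + R2‖R_L = 367.7 Ω.
I = 27.8 V / 367.7 Ω = 75.6 mA.

I ≈ 75.6 mA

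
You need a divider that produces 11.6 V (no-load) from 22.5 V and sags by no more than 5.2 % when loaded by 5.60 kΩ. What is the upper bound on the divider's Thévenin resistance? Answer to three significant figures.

Loading drop = R_th/(R_th + R_L) ≤ 0.0520, so R_th ≤ R_L · ε/(1−ε) = 5.60 kΩ × 0.0520/0.9480 = 307 Ω.
(Any R1, R2 with R2/(R1+R2) = 0.516 and R1‖R2 ≤ 307 Ω will meet the spec.)

R_th ≤ 307 Ω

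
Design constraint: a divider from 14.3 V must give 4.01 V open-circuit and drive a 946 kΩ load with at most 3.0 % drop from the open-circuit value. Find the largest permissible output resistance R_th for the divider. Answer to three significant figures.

Loading drop = R_th/(R_th + R_L) ≤ 0.0300, so R_th ≤ R_L · ε/(1−ε) = 946 kΩ × 0.0300/0.9700 = 29.3 kΩ.

R_th ≤ 29.3 kΩ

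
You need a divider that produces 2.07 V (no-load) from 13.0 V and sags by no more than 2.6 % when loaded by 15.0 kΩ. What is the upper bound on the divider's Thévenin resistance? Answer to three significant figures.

Loading drop = R_th/(R_th + R_L) ≤ 0.0260, so R_th ≤ R_L · ε/(1−ε) = 15.0 kΩ × 0.0260/0.9740 = 400 Ω.
(Any R1, R2 with R2/(R1+R2) = 0.159 and R1‖R2 ≤ 400 Ω will meet the spec.)

R_th ≤ 400 Ω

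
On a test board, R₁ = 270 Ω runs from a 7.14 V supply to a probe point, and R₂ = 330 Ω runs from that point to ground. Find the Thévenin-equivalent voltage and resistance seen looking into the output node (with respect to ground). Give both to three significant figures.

V_th is the open-circuit tap voltage: 7.14 × 330/(270 + 330) = 3.93 V.
With the supply zeroed, R₁ and R₂ appear in parallel from the tap: R_th = R₁‖R₂ = (270 × 330)/600.0 = 148 Ω.

V_th = 3.93 V, R_th = 148 Ω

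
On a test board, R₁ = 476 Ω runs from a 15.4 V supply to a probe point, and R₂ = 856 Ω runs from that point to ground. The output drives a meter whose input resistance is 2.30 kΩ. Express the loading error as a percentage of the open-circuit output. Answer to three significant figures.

Unloaded V = 15.4 × 856/1332 = 9.8967 V.
Loaded: R₂‖R_L = 623.8 Ω, giving V = 15.4 × 623.8/1100 = 8.7350 V.
Drop = (9.8967 − 8.7350) / 9.8967 = 11.7 %.

11.7 %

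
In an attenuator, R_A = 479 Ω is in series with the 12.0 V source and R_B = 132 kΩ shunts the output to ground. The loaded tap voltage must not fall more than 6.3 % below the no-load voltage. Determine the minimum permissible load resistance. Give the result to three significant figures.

R_L(min) ≈ 7.10 kΩ

Output resistance R_th = R_A‖R_B = (479 × 132000)/132500 = 477.3 Ω.
The fractional drop is R_th/(R_th + R_L); requiring this ≤ 0.0630 gives R_L ≥ R_th(1/0.0630 − 1) = 477.3 × 14.87 = 7.10 kΩ.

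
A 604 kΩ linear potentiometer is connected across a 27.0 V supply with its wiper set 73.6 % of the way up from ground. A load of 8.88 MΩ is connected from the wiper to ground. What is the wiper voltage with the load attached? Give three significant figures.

The wiper splits the pot into (1−α)R = 159.5 kΩ above and αR = 444.5 kΩ below.
Lower section ‖ load = 423.4 kΩ.
V_wiper = 27.0 × 423.4/(159.5 + 423.4) = 19.6 V.

V ≈ 19.6 V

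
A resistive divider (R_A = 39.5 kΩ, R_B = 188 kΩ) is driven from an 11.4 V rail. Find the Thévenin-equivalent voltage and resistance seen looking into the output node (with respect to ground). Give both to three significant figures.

V_th is the open-circuit tap voltage: 11.4 × 188/(39.5 + 188) = 9.42 V.
With the supply zeroed, R_A and R_B appear in parallel from the tap: R_th = R_A‖R_B = (39.5 × 188)/227.5 = 32.6 kΩ.

V_th = 9.42 V, R_th = 32.6 kΩ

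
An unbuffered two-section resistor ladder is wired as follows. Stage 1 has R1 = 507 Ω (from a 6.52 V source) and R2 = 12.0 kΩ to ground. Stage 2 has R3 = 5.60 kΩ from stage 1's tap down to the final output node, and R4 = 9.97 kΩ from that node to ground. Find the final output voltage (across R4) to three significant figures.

Stage 2 presents R3+R4 = 15570 Ω as a load on stage 1's tap.
Stage 1's lower leg becomes R2‖(R3+R4) = 6777 Ω, so V_mid = 6.52 × 6777/7284 = 6.066 V.
Stage 2 is itself unloaded: V_out = V_mid × R4/(R3+R4) = 6.066 × 9970/15570 = 3.88 V.

V_out ≈ 3.88 V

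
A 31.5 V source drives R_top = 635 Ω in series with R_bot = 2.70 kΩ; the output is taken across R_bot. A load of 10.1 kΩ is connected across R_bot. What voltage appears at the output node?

The load sits in parallel with R_bot: R_bot‖R_L = (2700 × 10100) / (2700 + 10100) = 2130 Ω.
V_out = 31.5 × 2130 / (635 + 2130) = 31.5 × 2130/2765 = 24.3 V.

V_out ≈ 24.3 V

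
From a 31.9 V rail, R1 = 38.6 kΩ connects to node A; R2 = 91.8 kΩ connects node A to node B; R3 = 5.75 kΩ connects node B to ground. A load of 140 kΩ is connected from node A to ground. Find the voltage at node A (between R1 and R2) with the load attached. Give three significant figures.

Below node A the series string R2+R3 = 97.55 kΩ sits in parallel with the 140 kΩ load: 57.49 kΩ.
V_A = 31.9 × 57.49/(38.6 + 57.49) = 19.1 V.

V ≈ 19.1 V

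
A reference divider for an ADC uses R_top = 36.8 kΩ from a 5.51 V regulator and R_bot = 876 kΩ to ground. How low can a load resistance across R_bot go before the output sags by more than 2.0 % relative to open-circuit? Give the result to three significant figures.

Output resistance R_th = R_top‖R_bot = (36.8 × 876)/912.8 = 35.32 kΩ.
The fractional drop is R_th/(R_th + R_L); requiring this ≤ 0.0200 gives R_L ≥ R_th(1/0.0200 − 1) = 35.32 × 49.00 = 1.73 MΩ.

R_L(min) ≈ 1.73 MΩ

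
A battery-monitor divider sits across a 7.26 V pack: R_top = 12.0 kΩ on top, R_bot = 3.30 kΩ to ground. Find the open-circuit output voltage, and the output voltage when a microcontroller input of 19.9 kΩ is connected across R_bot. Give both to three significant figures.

Unloaded: 1.57 V; loaded: 1.39 V

Open-circuit: V = 7.26 × 3.30/(12.0 + 3.30) = 1.57 V.
With the load, R_bot becomes R_bot‖R_L = 2.831 kΩ, so V = 7.26 × 2.831/14.83 = 1.39 V.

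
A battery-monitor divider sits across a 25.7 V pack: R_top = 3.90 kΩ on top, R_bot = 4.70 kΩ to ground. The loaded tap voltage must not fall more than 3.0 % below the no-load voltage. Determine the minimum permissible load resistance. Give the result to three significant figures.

R_L(min) ≈ 68.9 kΩ

Output resistance R_th = R_top‖R_bot = (3.90 × 4.70)/8.600 = 2.131 kΩ.
The fractional drop is R_th/(R_th + R_L); requiring this ≤ 0.0300 gives R_L ≥ R_th(1/0.0300 − 1) = 2.131 × 32.33 = 68.9 kΩ.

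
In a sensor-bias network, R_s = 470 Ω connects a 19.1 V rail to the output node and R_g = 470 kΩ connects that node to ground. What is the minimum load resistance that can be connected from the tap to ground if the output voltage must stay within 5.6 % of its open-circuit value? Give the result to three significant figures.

R_L(min) ≈ 7.91 kΩ

Output resistance R_th = R_s‖R_g = (470 × 470000)/470500 = 469.5 Ω.
The fractional drop is R_th/(R_th + R_L); requiring this ≤ 0.0560 gives R_L ≥ R_th(1/0.0560 − 1) = 469.5 × 16.86 = 7.91 kΩ.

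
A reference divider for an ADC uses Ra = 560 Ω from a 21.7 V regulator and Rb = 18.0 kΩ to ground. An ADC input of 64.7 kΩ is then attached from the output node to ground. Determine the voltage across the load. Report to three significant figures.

V_out ≈ 20.9 V

The load sits in parallel with Rb: Rb‖R_L = (18000 × 64700) / (18000 + 64700) = 14080 Ω.
V_out = 21.7 × 14080 / (560 + 14080) = 21.7 × 14080/14640 = 20.9 V.
(Unloaded it would have been 21.0 V.)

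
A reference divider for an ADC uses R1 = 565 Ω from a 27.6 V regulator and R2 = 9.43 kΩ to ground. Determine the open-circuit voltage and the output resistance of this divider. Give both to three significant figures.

V_th = 26.0 V, R_th = 533 Ω

V_th is the open-circuit tap voltage: 27.6 × 9430/(565 + 9430) = 26.0 V.
With the supply zeroed, R1 and R2 appear in parallel from the tap: R_th = R1‖R2 = (565 × 9430)/9995 = 533 Ω.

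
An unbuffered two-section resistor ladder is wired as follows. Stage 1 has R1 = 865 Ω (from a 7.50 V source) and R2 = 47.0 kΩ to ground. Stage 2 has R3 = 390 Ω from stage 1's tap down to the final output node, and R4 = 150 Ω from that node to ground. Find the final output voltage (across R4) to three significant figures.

Stage 2 presents R3+R4 = 540.0 Ω as a load on stage 1's tap.
Stage 1's lower leg becomes R2‖(R3+R4) = 533.9 Ω, so V_mid = 7.50 × 533.9/1399 = 2.862 V.
Stage 2 is itself unloaded: V_out = V_mid × R4/(R3+R4) = 2.862 × 150/540.0 = 0.795 V.

V_out ≈ 0.795 V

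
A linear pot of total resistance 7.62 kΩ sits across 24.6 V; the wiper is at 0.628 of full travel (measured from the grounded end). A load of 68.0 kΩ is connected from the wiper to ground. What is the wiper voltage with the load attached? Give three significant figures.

The wiper splits the pot into (1−α)R = 2.835 kΩ above and αR = 4.785 kΩ below.
Lower section ‖ load = 4.471 kΩ.
V_wiper = 24.6 × 4.471/(2.835 + 4.471) = 15.1 V.

V ≈ 15.1 V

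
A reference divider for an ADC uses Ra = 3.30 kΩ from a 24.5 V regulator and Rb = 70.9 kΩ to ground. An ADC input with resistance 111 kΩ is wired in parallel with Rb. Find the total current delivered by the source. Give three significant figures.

Rb‖R_L = 43.26 kΩ, so the source sees Ra + Rb‖R_L = 46.56 kΩ.
I = 24.5 V / 46.56 kΩ = 0.526 mA.

I ≈ 0.526 mA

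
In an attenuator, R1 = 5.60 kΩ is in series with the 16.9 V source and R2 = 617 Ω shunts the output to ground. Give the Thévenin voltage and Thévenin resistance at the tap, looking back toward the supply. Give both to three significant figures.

V_th = 1.68 V, R_th = 556 Ω

V_th is the open-circuit tap voltage: 16.9 × 617/(5600 + 617) = 1.68 V.
With the supply zeroed, R1 and R2 appear in parallel from the tap: R_th = R1‖R2 = (5600 × 617)/6217 = 556 Ω.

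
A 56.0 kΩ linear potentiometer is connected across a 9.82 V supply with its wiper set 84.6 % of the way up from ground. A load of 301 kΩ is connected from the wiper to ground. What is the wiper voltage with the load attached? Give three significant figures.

V ≈ 8.11 V

The wiper splits the pot into (1−α)R = 8.624 kΩ above and αR = 47.38 kΩ below.
Lower section ‖ load = 40.93 kΩ.
V_wiper = 9.82 × 40.93/(8.624 + 40.93) = 8.11 V.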